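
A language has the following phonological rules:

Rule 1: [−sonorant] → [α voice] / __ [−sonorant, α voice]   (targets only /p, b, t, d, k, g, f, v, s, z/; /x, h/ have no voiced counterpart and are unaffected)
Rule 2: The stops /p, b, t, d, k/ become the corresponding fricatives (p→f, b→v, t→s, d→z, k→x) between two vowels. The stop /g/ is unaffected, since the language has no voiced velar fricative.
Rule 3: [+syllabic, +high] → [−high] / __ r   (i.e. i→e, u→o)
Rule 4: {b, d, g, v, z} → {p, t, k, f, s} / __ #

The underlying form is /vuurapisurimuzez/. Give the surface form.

vuorafisorimuzes

Rule 1 (regressive voicing assimilation): no segment meets the environment; /vuurapisurimuzez/ is unchanged.
Rule 2 (intervocalic spirantization): /p/ is a stop between vowels /a/ and /i/, so it spirantizes to the fricative [f]. /vuurapisurimuzez/ → vuurafisurimuzez.
Rule 3 (pre-rhotic lowering): /u/ is a high vowel immediately before /r/, so it lowers to [o]. /u/ is a high vowel immediately before /r/, so it lowers to [o]. /vuurafisurimuzez/ → vuorafisorimuzez.
Rule 4 (final devoicing): /z/ is a voiced obstruent in word-final position, so it devoices to [s]. /vuorafisorimuzez/ → vuorafisorimuzes.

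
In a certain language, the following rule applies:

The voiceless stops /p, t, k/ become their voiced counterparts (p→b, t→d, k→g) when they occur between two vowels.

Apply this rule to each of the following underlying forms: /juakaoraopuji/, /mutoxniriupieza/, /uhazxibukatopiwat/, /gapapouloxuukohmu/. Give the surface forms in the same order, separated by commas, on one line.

/juakaoraopuji/: /k/ is a voiceless stop between vowels /a/ and /a/, so it voices to [g]. /p/ is a voiceless stop between vowels /o/ and /u/, so it voices to [b]. → [juagaoraobuji].
/mutoxniriupieza/: /t/ is a voiceless stop between vowels /u/ and /o/, so it voices to [d]. /p/ is a voiceless stop between vowels /u/ and /i/, so it voices to [b]. → [mudoxniriubieza].
/uhazxibukatopiwat/: /k/ is a voiceless stop between vowels /u/ and /a/, so it voices to [g]. /t/ is a voiceless stop between vowels /a/ and /o/, so it voices to [d]. /p/ is a voiceless stop between vowels /o/ and /i/, so it voices to [b]. → [uhazxibugadobiwat].
/gapapouloxuukohmu/: /p/ is a voiceless stop between vowels /a/ and /a/, so it voices to [b]. /p/ is a voiceless stop between vowels /a/ and /o/, so it voices to [b]. /k/ is a voiceless stop between vowels /u/ and /o/, so it voices to [g]. → [gababouloxuugohmu].

juagaoraobuji, mudoxniriubieza, uhazxibugadobiwat, gababouloxuugohmu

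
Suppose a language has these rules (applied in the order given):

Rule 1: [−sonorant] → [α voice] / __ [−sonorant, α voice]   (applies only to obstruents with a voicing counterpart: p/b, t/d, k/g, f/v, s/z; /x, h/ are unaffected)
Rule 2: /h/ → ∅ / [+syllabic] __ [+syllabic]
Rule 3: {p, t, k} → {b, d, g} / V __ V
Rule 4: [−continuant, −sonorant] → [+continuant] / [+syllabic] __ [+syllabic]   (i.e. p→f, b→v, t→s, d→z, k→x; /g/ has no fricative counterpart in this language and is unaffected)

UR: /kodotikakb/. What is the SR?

Rule 1 (regressive voicing assimilation): /k/ precedes the voiced obstruent /b/, so it voices to [g] by assimilation. /kodotikakb/ → kodotikagb.
Rule 2 (intervocalic h-deletion): no segment meets the environment; /kodotikagb/ is unchanged.
Rule 3 (intervocalic voicing): /t/ is a voiceless stop between vowels /o/ and /i/, so it voices to [d]. /k/ is a voiceless stop between vowels /i/ and /a/, so it voices to [g]. /kodotikagb/ → kododigagb.
Rule 4 (intervocalic spirantization): /d/ is a stop between vowels /o/ and /o/, so it spirantizes to the fricative [z]. /d/ is a stop between vowels /o/ and /i/, so it spirantizes to the fricative [z]. /kododigagb/ → kozozigagb.

kozozigagb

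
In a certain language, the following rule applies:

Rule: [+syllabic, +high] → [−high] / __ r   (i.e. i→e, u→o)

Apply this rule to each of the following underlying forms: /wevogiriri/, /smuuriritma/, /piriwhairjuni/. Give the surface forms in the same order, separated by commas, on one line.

/wevogiriri/: /i/ is a high vowel immediately before /r/, so it lowers to [e]. /i/ is a high vowel immediately before /r/, so it lowers to [e]. → [wevogereri].
/smuuriritma/: /u/ is a high vowel immediately before /r/, so it lowers to [o]. /i/ is a high vowel immediately before /r/, so it lowers to [e]. → [smuoreritma].
/piriwhairjuni/: /i/ is a high vowel immediately before /r/, so it lowers to [e]. /i/ is a high vowel immediately before /r/, so it lowers to [e]. → [periwhaerjuni].

wevogereri, smuoreritma, periwhaerjuni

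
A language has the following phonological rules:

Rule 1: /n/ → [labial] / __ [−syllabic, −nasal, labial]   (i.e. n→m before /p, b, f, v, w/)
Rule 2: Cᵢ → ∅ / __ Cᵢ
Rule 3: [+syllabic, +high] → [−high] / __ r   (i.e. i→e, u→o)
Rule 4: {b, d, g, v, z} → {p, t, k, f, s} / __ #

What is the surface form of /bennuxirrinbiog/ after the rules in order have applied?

Rule 1 (nasal place assimilation): /n/ precedes the labial consonant /b/, so it assimilates in place to [m]. /bennuxirrinbiog/ → bennuxirrimbiog.
Rule 2 (degemination): /nn/ is a geminate; the first /n/ deletes. /rr/ is a geminate; the first /r/ deletes. /bennuxirrimbiog/ → benuxirimbiog.
Rule 3 (pre-rhotic lowering): /i/ is a high vowel immediately before /r/, so it lowers to [e]. /benuxirimbiog/ → benuxerimbiog.
Rule 4 (final devoicing): /g/ is a voiced obstruent in word-final position, so it devoices to [k]. /benuxerimbiog/ → benuxerimbiok.

benuxerimbiok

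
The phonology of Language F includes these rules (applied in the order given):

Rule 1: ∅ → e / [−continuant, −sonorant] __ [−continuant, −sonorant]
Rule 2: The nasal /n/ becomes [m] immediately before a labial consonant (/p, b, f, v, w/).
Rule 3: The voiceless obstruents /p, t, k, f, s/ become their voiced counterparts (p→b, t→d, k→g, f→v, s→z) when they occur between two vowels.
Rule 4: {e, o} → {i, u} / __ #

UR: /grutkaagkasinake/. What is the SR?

Rule 1 (stop-cluster e-epenthesis): /t/ and /k/ form a stop–stop cluster, so [e] is inserted between them. /g/ and /k/ form a stop–stop cluster, so [e] is inserted between them. /grutkaagkasinake/ → grutekaagekasinake.
Rule 2 (nasal place assimilation): no segment meets the environment; /grutekaagekasinake/ is unchanged.
Rule 3 (intervocalic voicing): /t/ is a voiceless obstruent between vowels /u/ and /e/, so it voices to [d]. /k/ is a voiceless obstruent between vowels /e/ and /a/, so it voices to [g]. /k/ is a voiceless obstruent between vowels /e/ and /a/, so it voices to [g]. /s/ is a voiceless obstruent between vowels /a/ and /i/, so it voices to [z]. /k/ is a voiceless obstruent between vowels /a/ and /e/, so it voices to [g]. /grutekaagekasinake/ → grudegaagegazinage.
Rule 4 (final vowel raising): /e/ is a mid vowel in word-final position, so it raises to [i]. /grudegaagegazinage/ → grudegaagegazinagi.

grudegaagegazinagi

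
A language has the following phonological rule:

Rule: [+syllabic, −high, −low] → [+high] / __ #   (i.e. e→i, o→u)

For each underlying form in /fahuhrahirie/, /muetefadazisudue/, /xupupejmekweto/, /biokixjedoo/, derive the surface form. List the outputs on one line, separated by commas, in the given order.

fahuhrahirii, muetefadazisudui, xupupejmekwetu, biokixjedou

/fahuhrahirie/: /e/ is a mid vowel in word-final position, so it raises to [i]. → [fahuhrahirii].
/muetefadazisudue/: /e/ is a mid vowel in word-final position, so it raises to [i]. → [muetefadazisudui].
/xupupejmekweto/: /o/ is a mid vowel in word-final position, so it raises to [u]. → [xupupejmekwetu].
/biokixjedoo/: /o/ is a mid vowel in word-final position, so it raises to [u]. → [biokixjedou].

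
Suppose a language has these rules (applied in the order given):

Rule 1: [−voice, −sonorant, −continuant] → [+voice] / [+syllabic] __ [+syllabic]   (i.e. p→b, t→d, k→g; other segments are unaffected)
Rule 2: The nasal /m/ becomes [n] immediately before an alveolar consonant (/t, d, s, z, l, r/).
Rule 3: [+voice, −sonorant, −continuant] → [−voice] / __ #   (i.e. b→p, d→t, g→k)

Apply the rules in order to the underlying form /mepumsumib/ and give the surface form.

Rule 1 (intervocalic voicing): /p/ is a voiceless stop between vowels /e/ and /u/, so it voices to [b]. /mepumsumib/ → mebumsumib.
Rule 2 (nasal place assimilation): /m/ precedes the alveolar consonant /s/, so it assimilates in place to [n]. /mebumsumib/ → mebunsumib.
Rule 3 (final devoicing): /b/ is a voiced stop in word-final position, so it devoices to [p]. /mebunsumib/ → mebunsumip.

mebunsumip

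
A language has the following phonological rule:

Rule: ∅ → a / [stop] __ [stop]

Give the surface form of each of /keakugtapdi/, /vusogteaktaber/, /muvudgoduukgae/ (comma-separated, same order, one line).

/keakugtapdi/: /g/ and /t/ form a stop–stop cluster, so [a] is inserted between them. /p/ and /d/ form a stop–stop cluster, so [a] is inserted between them. → [keakugatapadi].
/vusogteaktaber/: /g/ and /t/ form a stop–stop cluster, so [a] is inserted between them. /k/ and /t/ form a stop–stop cluster, so [a] is inserted between them. → [vusogateakataber].
/muvudgoduukgae/: /d/ and /g/ form a stop–stop cluster, so [a] is inserted between them. /k/ and /g/ form a stop–stop cluster, so [a] is inserted between them. → [muvudagoduukagae].

keakugatapadi, vusogateakataber, muvudagoduukagae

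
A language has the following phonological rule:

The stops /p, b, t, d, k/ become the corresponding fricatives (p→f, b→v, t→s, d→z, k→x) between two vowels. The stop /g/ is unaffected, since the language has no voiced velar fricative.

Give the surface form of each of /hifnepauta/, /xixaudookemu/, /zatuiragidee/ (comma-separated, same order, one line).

/hifnepauta/: /p/ is a stop between vowels /e/ and /a/, so it spirantizes to the fricative [f]. /t/ is a stop between vowels /u/ and /a/, so it spirantizes to the fricative [s]. → [hifnefausa].
/xixaudookemu/: /d/ is a stop between vowels /u/ and /o/, so it spirantizes to the fricative [z]. /k/ is a stop between vowels /o/ and /e/, so it spirantizes to the fricative [x]. → [xixauzooxemu].
/zatuiragidee/: /t/ is a stop between vowels /a/ and /u/, so it spirantizes to the fricative [s]. /d/ is a stop between vowels /i/ and /e/, so it spirantizes to the fricative [z]. → [zasuiragizee].

hifnefausa, xixauzooxemu, zasuiragizee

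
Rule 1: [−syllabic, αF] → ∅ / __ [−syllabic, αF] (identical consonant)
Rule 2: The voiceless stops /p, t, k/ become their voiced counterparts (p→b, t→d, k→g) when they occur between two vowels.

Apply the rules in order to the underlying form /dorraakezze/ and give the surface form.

Rule 1 (degemination): /rr/ is a geminate; the first /r/ deletes. /zz/ is a geminate; the first /z/ deletes. /dorraakezze/ → doraakeze.
Rule 2 (intervocalic voicing): /k/ is a voiceless stop between vowels /a/ and /e/, so it voices to [g]. /doraakeze/ → doraageze.

doraageze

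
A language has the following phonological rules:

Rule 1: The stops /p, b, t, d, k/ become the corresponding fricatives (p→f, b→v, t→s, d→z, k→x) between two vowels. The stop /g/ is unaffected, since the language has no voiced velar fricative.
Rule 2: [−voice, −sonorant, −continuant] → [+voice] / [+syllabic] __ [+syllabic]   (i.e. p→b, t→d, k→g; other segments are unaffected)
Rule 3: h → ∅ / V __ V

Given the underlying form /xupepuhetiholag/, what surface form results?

Rule 1 (intervocalic spirantization): /p/ is a stop between vowels /u/ and /e/, so it spirantizes to the fricative [f]. /p/ is a stop between vowels /e/ and /u/, so it spirantizes to the fricative [f]. /t/ is a stop between vowels /e/ and /i/, so it spirantizes to the fricative [s]. /xupepuhetiholag/ → xufefuhesiholag.
Rule 2 (intervocalic voicing): no segment meets the environment; /xufefuhesiholag/ is unchanged.
Rule 3 (intervocalic h-deletion): /h/ occurs between vowels /u/ and /e/, so it deletes. /h/ occurs between vowels /i/ and /o/, so it deletes. /xufefuhesiholag/ → xufefuesiolag.

xufefuesiolag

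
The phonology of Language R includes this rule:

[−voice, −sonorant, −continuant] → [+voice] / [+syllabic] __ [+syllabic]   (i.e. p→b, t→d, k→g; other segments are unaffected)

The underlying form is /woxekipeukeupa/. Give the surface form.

/k/ is a voiceless stop between vowels /e/ and /i/, so it voices to [g].
/p/ is a voiceless stop between vowels /i/ and /e/, so it voices to [b].
/k/ is a voiceless stop between vowels /u/ and /e/, so it voices to [g].
/p/ is a voiceless stop between vowels /u/ and /a/, so it voices to [b].
Surface form: [woxegibeugeuba].

woxegibeugeuba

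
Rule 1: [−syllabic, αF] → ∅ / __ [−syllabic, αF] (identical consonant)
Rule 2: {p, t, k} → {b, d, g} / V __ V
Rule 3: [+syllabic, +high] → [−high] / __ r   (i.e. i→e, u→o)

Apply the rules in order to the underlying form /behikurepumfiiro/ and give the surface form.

Rule 1 (degemination): no segment meets the environment; /behikurepumfiiro/ is unchanged.
Rule 2 (intervocalic voicing): /k/ is a voiceless stop between vowels /i/ and /u/, so it voices to [g]. /p/ is a voiceless stop between vowels /e/ and /u/, so it voices to [b]. /behikurepumfiiro/ → behigurebumfiiro.
Rule 3 (pre-rhotic lowering): /u/ is a high vowel immediately before /r/, so it lowers to [o]. /i/ is a high vowel immediately before /r/, so it lowers to [e]. /behigurebumfiiro/ → behigorebumfiero.

behigorebumfiero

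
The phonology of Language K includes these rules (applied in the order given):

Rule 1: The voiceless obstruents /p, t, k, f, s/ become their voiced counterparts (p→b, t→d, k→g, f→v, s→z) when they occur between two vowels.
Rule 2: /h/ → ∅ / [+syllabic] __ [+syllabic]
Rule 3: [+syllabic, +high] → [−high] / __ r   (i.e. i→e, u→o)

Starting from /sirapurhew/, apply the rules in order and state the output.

Rule 1 (intervocalic voicing): /p/ is a voiceless obstruent between vowels /a/ and /u/, so it voices to [b]. /sirapurhew/ → siraburhew.
Rule 2 (intervocalic h-deletion): no segment meets the environment; /siraburhew/ is unchanged.
Rule 3 (pre-rhotic lowering): /i/ is a high vowel immediately before /r/, so it lowers to [e]. /u/ is a high vowel immediately before /r/, so it lowers to [o]. /siraburhew/ → seraborhew.

seraborhew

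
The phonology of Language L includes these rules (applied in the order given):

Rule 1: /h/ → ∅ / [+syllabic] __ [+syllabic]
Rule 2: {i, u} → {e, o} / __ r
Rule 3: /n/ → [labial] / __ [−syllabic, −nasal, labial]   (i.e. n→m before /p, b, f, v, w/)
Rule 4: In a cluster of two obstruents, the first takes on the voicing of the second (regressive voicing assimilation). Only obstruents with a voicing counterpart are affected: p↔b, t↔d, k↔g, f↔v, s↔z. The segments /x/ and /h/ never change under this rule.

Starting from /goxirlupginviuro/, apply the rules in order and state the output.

goxerlubgimvioro

Rule 1 (intervocalic h-deletion): no segment meets the environment; /goxirlupginviuro/ is unchanged.
Rule 2 (pre-rhotic lowering): /i/ is a high vowel immediately before /r/, so it lowers to [e]. /u/ is a high vowel immediately before /r/, so it lowers to [o]. /goxirlupginviuro/ → goxerlupginvioro.
Rule 3 (nasal place assimilation): /n/ precedes the labial consonant /v/, so it assimilates in place to [m]. /goxerlupginvioro/ → goxerlupgimvioro.
Rule 4 (regressive voicing assimilation): /p/ precedes the voiced obstruent /g/, so it voices to [b] by assimilation. /goxerlupgimvioro/ → goxerlubgimvioro.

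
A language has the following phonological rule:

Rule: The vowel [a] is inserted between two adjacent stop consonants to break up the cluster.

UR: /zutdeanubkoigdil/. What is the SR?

zutadeanubakoigadil

/t/ and /d/ form a stop–stop cluster, so [a] is inserted between them.
/b/ and /k/ form a stop–stop cluster, so [a] is inserted between them.
/g/ and /d/ form a stop–stop cluster, so [a] is inserted between them.
Surface form: [zutadeanubakoigadil].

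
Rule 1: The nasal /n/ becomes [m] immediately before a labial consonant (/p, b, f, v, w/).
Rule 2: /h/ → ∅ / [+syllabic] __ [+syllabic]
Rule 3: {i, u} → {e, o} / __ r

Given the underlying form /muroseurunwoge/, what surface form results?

moroseorumwoge

Rule 1 (nasal place assimilation): /n/ precedes the labial consonant /w/, so it assimilates in place to [m]. /muroseurunwoge/ → muroseurumwoge.
Rule 2 (intervocalic h-deletion): no segment meets the environment; /muroseurumwoge/ is unchanged.
Rule 3 (pre-rhotic lowering): /u/ is a high vowel immediately before /r/, so it lowers to [o]. /u/ is a high vowel immediately before /r/, so it lowers to [o]. /muroseurumwoge/ → moroseorumwoge.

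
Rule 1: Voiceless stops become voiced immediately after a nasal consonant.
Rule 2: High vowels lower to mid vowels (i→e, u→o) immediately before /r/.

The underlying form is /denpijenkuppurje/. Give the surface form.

Rule 1 (post-nasal voicing): /p/ is a voiceless stop immediately after the nasal /n/, so it voices to [b]. /k/ is a voiceless stop immediately after the nasal /n/, so it voices to [g]. /denpijenkuppurje/ → denbijenguppurje.
Rule 2 (pre-rhotic lowering): /u/ is a high vowel immediately before /r/, so it lowers to [o]. /denbijenguppurje/ → denbijengupporje.

denbijengupporje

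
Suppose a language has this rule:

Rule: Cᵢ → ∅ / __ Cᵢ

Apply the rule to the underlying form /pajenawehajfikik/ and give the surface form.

No segment of /pajenawehajfikik/ meets the structural description of the rule, so the form surfaces unchanged.

pajenawehajfikik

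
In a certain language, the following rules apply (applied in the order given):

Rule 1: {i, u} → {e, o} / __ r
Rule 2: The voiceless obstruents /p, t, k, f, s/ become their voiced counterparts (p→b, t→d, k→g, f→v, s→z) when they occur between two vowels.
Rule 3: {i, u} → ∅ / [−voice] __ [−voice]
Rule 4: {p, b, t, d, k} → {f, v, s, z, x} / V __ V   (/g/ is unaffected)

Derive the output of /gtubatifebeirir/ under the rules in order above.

gtuvaziveveerer

Rule 1 (pre-rhotic lowering): /i/ is a high vowel immediately before /r/, so it lowers to [e]. /i/ is a high vowel immediately before /r/, so it lowers to [e]. /gtubatifebeirir/ → gtubatifebeerer.
Rule 2 (intervocalic voicing): /t/ is a voiceless obstruent between vowels /a/ and /i/, so it voices to [d]. /f/ is a voiceless obstruent between vowels /i/ and /e/, so it voices to [v]. /gtubatifebeerer/ → gtubadivebeerer.
Rule 3 (high vowel syncope): no segment meets the environment; /gtubadivebeerer/ is unchanged.
Rule 4 (intervocalic spirantization): /b/ is a stop between vowels /u/ and /a/, so it spirantizes to the fricative [v]. /d/ is a stop between vowels /a/ and /i/, so it spirantizes to the fricative [z]. /b/ is a stop between vowels /e/ and /e/, so it spirantizes to the fricative [v]. /gtubadivebeerer/ → gtuvaziveveerer.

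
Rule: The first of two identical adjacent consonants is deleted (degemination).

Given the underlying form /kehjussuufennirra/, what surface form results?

/ss/ is a geminate; the first /s/ deletes.
/nn/ is a geminate; the first /n/ deletes.
/rr/ is a geminate; the first /r/ deletes.
The other instances of /k/, /h/, /j/, /s/, /f/, /n/, /r/ do not occur in the required environment and remain unchanged.
Surface form: [kehjusuufenira].

kehjusuufenira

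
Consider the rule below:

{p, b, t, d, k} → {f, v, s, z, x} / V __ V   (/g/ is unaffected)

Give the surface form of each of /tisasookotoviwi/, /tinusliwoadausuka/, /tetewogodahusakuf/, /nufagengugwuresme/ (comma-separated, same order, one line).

tisasooxosoviwi, tinusliwoazausuxa, tesewogozahusaxuf, nufagengugwuresme

/tisasookotoviwi/: /k/ is a stop between vowels /o/ and /o/, so it spirantizes to the fricative [x]. /t/ is a stop between vowels /o/ and /o/, so it spirantizes to the fricative [s]. → [tisasooxosoviwi].
/tinusliwoadausuka/: /d/ is a stop between vowels /a/ and /a/, so it spirantizes to the fricative [z]. /k/ is a stop between vowels /u/ and /a/, so it spirantizes to the fricative [x]. → [tinusliwoazausuxa].
/tetewogodahusakuf/: /t/ is a stop between vowels /e/ and /e/, so it spirantizes to the fricative [s]. /d/ is a stop between vowels /o/ and /a/, so it spirantizes to the fricative [z]. /k/ is a stop between vowels /a/ and /u/, so it spirantizes to the fricative [x]. → [tesewogozahusaxuf].
/nufagengugwuresme/: the rule's environment is not met; surfaces unchanged as [nufagengugwuresme].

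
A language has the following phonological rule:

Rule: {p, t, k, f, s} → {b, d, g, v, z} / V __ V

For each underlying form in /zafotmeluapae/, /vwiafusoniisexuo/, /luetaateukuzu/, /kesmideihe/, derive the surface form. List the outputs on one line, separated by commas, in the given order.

/zafotmeluapae/: /f/ is a voiceless obstruent between vowels /a/ and /o/, so it voices to [v]. /p/ is a voiceless obstruent between vowels /a/ and /a/, so it voices to [b]. → [zavotmeluabae].
/vwiafusoniisexuo/: /f/ is a voiceless obstruent between vowels /a/ and /u/, so it voices to [v]. /s/ is a voiceless obstruent between vowels /u/ and /o/, so it voices to [z]. /s/ is a voiceless obstruent between vowels /i/ and /e/, so it voices to [z]. → [vwiavuzoniizexuo].
/luetaateukuzu/: /t/ is a voiceless obstruent between vowels /e/ and /a/, so it voices to [d]. /t/ is a voiceless obstruent between vowels /a/ and /e/, so it voices to [d]. /k/ is a voiceless obstruent between vowels /u/ and /u/, so it voices to [g]. → [luedaadeuguzu].
/kesmideihe/: the rule's environment is not met; surfaces unchanged as [kesmideihe].

zavotmeluabae, vwiavuzoniizexuo, luedaadeuguzu, kesmideihe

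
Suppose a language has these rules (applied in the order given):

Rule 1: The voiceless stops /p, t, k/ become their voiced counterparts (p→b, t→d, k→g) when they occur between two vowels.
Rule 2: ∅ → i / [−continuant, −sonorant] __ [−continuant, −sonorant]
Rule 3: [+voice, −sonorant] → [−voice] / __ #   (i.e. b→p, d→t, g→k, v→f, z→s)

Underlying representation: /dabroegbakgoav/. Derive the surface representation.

dabroegibakigoaf

Rule 1 (intervocalic voicing): no segment meets the environment; /dabroegbakgoav/ is unchanged.
Rule 2 (stop-cluster i-epenthesis): /g/ and /b/ form a stop–stop cluster, so [i] is inserted between them. /k/ and /g/ form a stop–stop cluster, so [i] is inserted between them. /dabroegbakgoav/ → dabroegibakigoav.
Rule 3 (final devoicing): /v/ is a voiced obstruent in word-final position, so it devoices to [f]. /dabroegibakigoav/ → dabroegibakigoaf.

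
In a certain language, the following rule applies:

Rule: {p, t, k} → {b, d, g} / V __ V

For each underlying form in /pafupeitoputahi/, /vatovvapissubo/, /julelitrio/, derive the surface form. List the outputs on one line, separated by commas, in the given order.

/pafupeitoputahi/: /p/ is a voiceless stop between vowels /u/ and /e/, so it voices to [b]. /t/ is a voiceless stop between vowels /i/ and /o/, so it voices to [d]. /p/ is a voiceless stop between vowels /o/ and /u/, so it voices to [b]. /t/ is a voiceless stop between vowels /u/ and /a/, so it voices to [d]. → [pafubeidobudahi].
/vatovvapissubo/: /t/ is a voiceless stop between vowels /a/ and /o/, so it voices to [d]. /p/ is a voiceless stop between vowels /a/ and /i/, so it voices to [b]. → [vadovvabissubo].
/julelitrio/: the rule's environment is not met; surfaces unchanged as [julelitrio].

pafubeidobudahi, vadovvabissubo, julelitrio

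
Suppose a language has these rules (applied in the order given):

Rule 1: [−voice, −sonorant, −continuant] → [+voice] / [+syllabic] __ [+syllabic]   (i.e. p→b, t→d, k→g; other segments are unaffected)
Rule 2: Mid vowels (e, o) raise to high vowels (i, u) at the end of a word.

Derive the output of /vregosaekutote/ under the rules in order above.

vregosaegudodi

Rule 1 (intervocalic voicing): /k/ is a voiceless stop between vowels /e/ and /u/, so it voices to [g]. /t/ is a voiceless stop between vowels /u/ and /o/, so it voices to [d]. /t/ is a voiceless stop between vowels /o/ and /e/, so it voices to [d]. /vregosaekutote/ → vregosaegudode.
Rule 2 (final vowel raising): /e/ is a mid vowel in word-final position, so it raises to [i]. /vregosaegudode/ → vregosaegudodi.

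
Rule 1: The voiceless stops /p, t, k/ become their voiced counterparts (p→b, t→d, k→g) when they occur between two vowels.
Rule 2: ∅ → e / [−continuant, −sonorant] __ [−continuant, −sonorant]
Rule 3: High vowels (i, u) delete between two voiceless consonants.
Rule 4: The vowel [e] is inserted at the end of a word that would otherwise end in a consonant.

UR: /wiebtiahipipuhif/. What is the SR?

wiebetiahibibuhfe

Rule 1 (intervocalic voicing): /p/ is a voiceless stop between vowels /i/ and /i/, so it voices to [b]. /p/ is a voiceless stop between vowels /i/ and /u/, so it voices to [b]. /wiebtiahipipuhif/ → wiebtiahibibuhif.
Rule 2 (stop-cluster e-epenthesis): /b/ and /t/ form a stop–stop cluster, so [e] is inserted between them. /wiebtiahibibuhif/ → wiebetiahibibuhif.
Rule 3 (high vowel syncope): /i/ is a high vowel flanked by voiceless consonants /h/ and /f/, so it deletes. /wiebetiahibibuhif/ → wiebetiahibibuhf.
Rule 4 (final e-epenthesis): the form ends in the consonant /f/, so [e] is inserted word-finally. /wiebetiahibibuhf/ → wiebetiahibibuhfe.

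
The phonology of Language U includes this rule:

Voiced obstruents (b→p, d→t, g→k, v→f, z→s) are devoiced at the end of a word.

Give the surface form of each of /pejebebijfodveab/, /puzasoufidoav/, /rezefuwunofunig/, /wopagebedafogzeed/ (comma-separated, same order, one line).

pejebebijfodveap, puzasoufidoaf, rezefuwunofunik, wopagebedafogzeet

/pejebebijfodveab/: /b/ is a voiced obstruent in word-final position, so it devoices to [p]. → [pejebebijfodveap].
/puzasoufidoav/: /v/ is a voiced obstruent in word-final position, so it devoices to [f]. → [puzasoufidoaf].
/rezefuwunofunig/: /g/ is a voiced obstruent in word-final position, so it devoices to [k]. → [rezefuwunofunik].
/wopagebedafogzeed/: /d/ is a voiced obstruent in word-final position, so it devoices to [t]. → [wopagebedafogzeet].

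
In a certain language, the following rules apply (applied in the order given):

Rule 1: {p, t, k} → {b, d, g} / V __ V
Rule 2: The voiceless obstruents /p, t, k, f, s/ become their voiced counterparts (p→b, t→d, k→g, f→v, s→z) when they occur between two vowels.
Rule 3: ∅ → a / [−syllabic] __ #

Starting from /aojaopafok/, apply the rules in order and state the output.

Rule 1 (intervocalic voicing): /p/ is a voiceless stop between vowels /o/ and /a/, so it voices to [b]. /aojaopafok/ → aojaobafok.
Rule 2 (intervocalic voicing): /f/ is a voiceless obstruent between vowels /a/ and /o/, so it voices to [v]. /aojaobafok/ → aojaobavok.
Rule 3 (final a-epenthesis): the form ends in the consonant /k/, so [a] is inserted word-finally. /aojaobavok/ → aojaobavoka.

aojaobavoka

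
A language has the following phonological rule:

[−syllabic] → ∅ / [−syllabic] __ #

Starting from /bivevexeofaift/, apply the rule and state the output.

bivevexeofaif

/t/ is the second consonant of a word-final cluster /ft/, so it deletes.
The other instances of /b/, /v/, /x/, /f/ do not occur in the required environment and remain unchanged.
Surface form: [bivevexeofaif].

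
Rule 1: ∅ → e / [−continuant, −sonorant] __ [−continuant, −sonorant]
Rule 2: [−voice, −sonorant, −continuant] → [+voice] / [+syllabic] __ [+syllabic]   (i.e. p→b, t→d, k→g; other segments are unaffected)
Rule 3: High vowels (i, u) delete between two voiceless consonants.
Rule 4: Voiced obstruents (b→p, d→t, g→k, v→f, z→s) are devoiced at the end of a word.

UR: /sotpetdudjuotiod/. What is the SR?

Rule 1 (stop-cluster e-epenthesis): /t/ and /p/ form a stop–stop cluster, so [e] is inserted between them. /t/ and /d/ form a stop–stop cluster, so [e] is inserted between them. /sotpetdudjuotiod/ → sotepetedudjuotiod.
Rule 2 (intervocalic voicing): /t/ is a voiceless stop between vowels /o/ and /e/, so it voices to [d]. /p/ is a voiceless stop between vowels /e/ and /e/, so it voices to [b]. /t/ is a voiceless stop between vowels /e/ and /e/, so it voices to [d]. /t/ is a voiceless stop between vowels /o/ and /i/, so it voices to [d]. /sotepetedudjuotiod/ → sodebededudjuodiod.
Rule 3 (high vowel syncope): no segment meets the environment; /sodebededudjuodiod/ is unchanged.
Rule 4 (final devoicing): /d/ is a voiced obstruent in word-final position, so it devoices to [t]. /sodebededudjuodiod/ → sodebededudjuodiot.

sodebededudjuodiot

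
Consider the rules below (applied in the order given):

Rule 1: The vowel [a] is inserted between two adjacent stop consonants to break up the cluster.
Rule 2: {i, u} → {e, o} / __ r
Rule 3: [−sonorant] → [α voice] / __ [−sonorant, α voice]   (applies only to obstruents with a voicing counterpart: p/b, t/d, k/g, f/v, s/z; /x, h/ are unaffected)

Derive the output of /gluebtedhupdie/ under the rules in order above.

Rule 1 (stop-cluster a-epenthesis): /b/ and /t/ form a stop–stop cluster, so [a] is inserted between them. /p/ and /d/ form a stop–stop cluster, so [a] is inserted between them. /gluebtedhupdie/ → gluebatedhupadie.
Rule 2 (pre-rhotic lowering): no segment meets the environment; /gluebatedhupadie/ is unchanged.
Rule 3 (regressive voicing assimilation): /d/ precedes the voiceless obstruent /h/, so it devoices to [t] by assimilation. /gluebatedhupadie/ → gluebatethupadie.

gluebatethupadie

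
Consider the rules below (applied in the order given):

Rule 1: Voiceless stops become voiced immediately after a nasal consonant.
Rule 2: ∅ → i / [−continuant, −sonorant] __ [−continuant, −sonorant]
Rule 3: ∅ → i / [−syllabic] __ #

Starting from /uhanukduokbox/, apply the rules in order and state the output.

Rule 1 (post-nasal voicing): no segment meets the environment; /uhanukduokbox/ is unchanged.
Rule 2 (stop-cluster i-epenthesis): /k/ and /d/ form a stop–stop cluster, so [i] is inserted between them. /k/ and /b/ form a stop–stop cluster, so [i] is inserted between them. /uhanukduokbox/ → uhanukiduokibox.
Rule 3 (final i-epenthesis): the form ends in the consonant /x/, so [i] is inserted word-finally. /uhanukiduokibox/ → uhanukiduokiboxi.

uhanukiduokiboxi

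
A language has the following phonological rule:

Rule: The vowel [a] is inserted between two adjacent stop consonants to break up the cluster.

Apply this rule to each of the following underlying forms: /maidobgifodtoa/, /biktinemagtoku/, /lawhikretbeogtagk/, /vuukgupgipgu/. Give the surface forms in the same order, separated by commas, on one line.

/maidobgifodtoa/: /b/ and /g/ form a stop–stop cluster, so [a] is inserted between them. /d/ and /t/ form a stop–stop cluster, so [a] is inserted between them. → [maidobagifodatoa].
/biktinemagtoku/: /k/ and /t/ form a stop–stop cluster, so [a] is inserted between them. /g/ and /t/ form a stop–stop cluster, so [a] is inserted between them. → [bikatinemagatoku].
/lawhikretbeogtagk/: /t/ and /b/ form a stop–stop cluster, so [a] is inserted between them. /g/ and /t/ form a stop–stop cluster, so [a] is inserted between them. /g/ and /k/ form a stop–stop cluster, so [a] is inserted between them. → [lawhikretabeogatagak].
/vuukgupgipgu/: /k/ and /g/ form a stop–stop cluster, so [a] is inserted between them. /p/ and /g/ form a stop–stop cluster, so [a] is inserted between them. /p/ and /g/ form a stop–stop cluster, so [a] is inserted between them. → [vuukagupagipagu].

maidobagifodatoa, bikatinemagatoku, lawhikretabeogatagak, vuukagupagipagu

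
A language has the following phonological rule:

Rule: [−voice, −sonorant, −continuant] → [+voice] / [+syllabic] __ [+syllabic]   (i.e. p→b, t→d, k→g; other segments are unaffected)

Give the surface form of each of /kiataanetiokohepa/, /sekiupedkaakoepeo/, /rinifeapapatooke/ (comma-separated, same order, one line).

kiadaanediogoheba, segiubedkaagoebeo, rinifeababadooge

/kiataanetiokohepa/: /t/ is a voiceless stop between vowels /a/ and /a/, so it voices to [d]. /t/ is a voiceless stop between vowels /e/ and /i/, so it voices to [d]. /k/ is a voiceless stop between vowels /o/ and /o/, so it voices to [g]. /p/ is a voiceless stop between vowels /e/ and /a/, so it voices to [b]. → [kiadaanediogoheba].
/sekiupedkaakoepeo/: /k/ is a voiceless stop between vowels /e/ and /i/, so it voices to [g]. /p/ is a voiceless stop between vowels /u/ and /e/, so it voices to [b]. /k/ is a voiceless stop between vowels /a/ and /o/, so it voices to [g]. /p/ is a voiceless stop between vowels /e/ and /e/, so it voices to [b]. → [segiubedkaagoebeo].
/rinifeapapatooke/: /p/ is a voiceless stop between vowels /a/ and /a/, so it voices to [b]. /p/ is a voiceless stop between vowels /a/ and /a/, so it voices to [b]. /t/ is a voiceless stop between vowels /a/ and /o/, so it voices to [d]. /k/ is a voiceless stop between vowels /o/ and /e/, so it voices to [g]. → [rinifeababadooge].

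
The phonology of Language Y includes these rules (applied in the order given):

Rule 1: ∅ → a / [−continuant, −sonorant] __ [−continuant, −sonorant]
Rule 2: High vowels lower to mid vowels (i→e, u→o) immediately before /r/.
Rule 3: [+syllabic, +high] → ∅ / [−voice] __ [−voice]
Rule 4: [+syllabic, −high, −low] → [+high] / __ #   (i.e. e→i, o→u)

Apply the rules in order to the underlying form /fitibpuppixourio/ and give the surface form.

ftibappapxooriu

Rule 1 (stop-cluster a-epenthesis): /b/ and /p/ form a stop–stop cluster, so [a] is inserted between them. /p/ and /p/ form a stop–stop cluster, so [a] is inserted between them. /fitibpuppixourio/ → fitibapupapixourio.
Rule 2 (pre-rhotic lowering): /u/ is a high vowel immediately before /r/, so it lowers to [o]. /fitibapupapixourio/ → fitibapupapixoorio.
Rule 3 (high vowel syncope): /i/ is a high vowel flanked by voiceless consonants /f/ and /t/, so it deletes. /u/ is a high vowel flanked by voiceless consonants /p/ and /p/, so it deletes. /i/ is a high vowel flanked by voiceless consonants /p/ and /x/, so it deletes. /fitibapupapixoorio/ → ftibappapxoorio.
Rule 4 (final vowel raising): /o/ is a mid vowel in word-final position, so it raises to [u]. /ftibappapxoorio/ → ftibappapxooriu.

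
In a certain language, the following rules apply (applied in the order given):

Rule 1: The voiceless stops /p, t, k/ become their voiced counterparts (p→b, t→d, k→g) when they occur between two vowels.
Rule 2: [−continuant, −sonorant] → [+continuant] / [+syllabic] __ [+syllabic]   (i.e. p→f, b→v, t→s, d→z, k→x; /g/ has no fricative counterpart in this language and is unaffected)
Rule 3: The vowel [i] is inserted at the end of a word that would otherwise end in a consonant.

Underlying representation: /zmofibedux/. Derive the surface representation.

Rule 1 (intervocalic voicing): no segment meets the environment; /zmofibedux/ is unchanged.
Rule 2 (intervocalic spirantization): /b/ is a stop between vowels /i/ and /e/, so it spirantizes to the fricative [v]. /d/ is a stop between vowels /e/ and /u/, so it spirantizes to the fricative [z]. /zmofibedux/ → zmofivezux.
Rule 3 (final i-epenthesis): the form ends in the consonant /x/, so [i] is inserted word-finally. /zmofivezux/ → zmofivezuxi.

zmofivezuxi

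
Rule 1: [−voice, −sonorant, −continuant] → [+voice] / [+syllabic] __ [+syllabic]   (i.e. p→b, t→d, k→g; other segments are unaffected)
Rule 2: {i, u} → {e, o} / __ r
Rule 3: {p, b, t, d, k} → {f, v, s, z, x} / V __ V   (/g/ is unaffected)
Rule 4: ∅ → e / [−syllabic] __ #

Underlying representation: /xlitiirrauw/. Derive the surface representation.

Rule 1 (intervocalic voicing): /t/ is a voiceless stop between vowels /i/ and /i/, so it voices to [d]. /xlitiirrauw/ → xlidiirrauw.
Rule 2 (pre-rhotic lowering): /i/ is a high vowel immediately before /r/, so it lowers to [e]. /xlidiirrauw/ → xlidierrauw.
Rule 3 (intervocalic spirantization): /d/ is a stop between vowels /i/ and /i/, so it spirantizes to the fricative [z]. /xlidierrauw/ → xlizierrauw.
Rule 4 (final e-epenthesis): the form ends in the consonant /w/, so [e] is inserted word-finally. /xlizierrauw/ → xlizierrauwe.

xlizierrauwe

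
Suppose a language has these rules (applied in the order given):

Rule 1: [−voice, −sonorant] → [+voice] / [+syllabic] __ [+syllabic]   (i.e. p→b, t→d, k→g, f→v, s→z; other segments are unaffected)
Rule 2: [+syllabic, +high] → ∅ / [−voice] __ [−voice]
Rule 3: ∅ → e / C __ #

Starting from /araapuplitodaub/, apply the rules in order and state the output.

Rule 1 (intervocalic voicing): /p/ is a voiceless obstruent between vowels /a/ and /u/, so it voices to [b]. /t/ is a voiceless obstruent between vowels /i/ and /o/, so it voices to [d]. /araapuplitodaub/ → araabuplidodaub.
Rule 2 (high vowel syncope): no segment meets the environment; /araabuplidodaub/ is unchanged.
Rule 3 (final e-epenthesis): the form ends in the consonant /b/, so [e] is inserted word-finally. /araabuplidodaub/ → araabuplidodaube.

araabuplidodaube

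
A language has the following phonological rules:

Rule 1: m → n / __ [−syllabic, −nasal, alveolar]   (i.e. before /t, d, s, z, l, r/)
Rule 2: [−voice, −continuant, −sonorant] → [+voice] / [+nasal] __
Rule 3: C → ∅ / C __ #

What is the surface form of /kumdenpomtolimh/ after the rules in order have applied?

Rule 1 (nasal place assimilation): /m/ precedes the alveolar consonant /d/, so it assimilates in place to [n]. /m/ precedes the alveolar consonant /t/, so it assimilates in place to [n]. /kumdenpomtolimh/ → kundenpontolimh.
Rule 2 (post-nasal voicing): /p/ is a voiceless stop immediately after the nasal /n/, so it voices to [b]. /t/ is a voiceless stop immediately after the nasal /n/, so it voices to [d]. /kundenpontolimh/ → kundenbondolimh.
Rule 3 (final cluster simplification): /h/ is the second consonant of a word-final cluster /mh/, so it deletes. /kundenbondolimh/ → kundenbondolim.

kundenbondolim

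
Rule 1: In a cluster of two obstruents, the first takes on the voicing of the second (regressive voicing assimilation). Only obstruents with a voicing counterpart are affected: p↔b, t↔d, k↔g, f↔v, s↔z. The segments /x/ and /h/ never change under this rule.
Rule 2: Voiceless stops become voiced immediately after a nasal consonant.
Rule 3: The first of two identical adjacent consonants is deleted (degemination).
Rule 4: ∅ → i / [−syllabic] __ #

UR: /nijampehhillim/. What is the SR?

nijambehilimi

Rule 1 (regressive voicing assimilation): no segment meets the environment; /nijampehhillim/ is unchanged.
Rule 2 (post-nasal voicing): /p/ is a voiceless stop immediately after the nasal /m/, so it voices to [b]. /nijampehhillim/ → nijambehhillim.
Rule 3 (degemination): /hh/ is a geminate; the first /h/ deletes. /ll/ is a geminate; the first /l/ deletes. /nijambehhillim/ → nijambehilim.
Rule 4 (final i-epenthesis): the form ends in the consonant /m/, so [i] is inserted word-finally. /nijambehilim/ → nijambehilimi.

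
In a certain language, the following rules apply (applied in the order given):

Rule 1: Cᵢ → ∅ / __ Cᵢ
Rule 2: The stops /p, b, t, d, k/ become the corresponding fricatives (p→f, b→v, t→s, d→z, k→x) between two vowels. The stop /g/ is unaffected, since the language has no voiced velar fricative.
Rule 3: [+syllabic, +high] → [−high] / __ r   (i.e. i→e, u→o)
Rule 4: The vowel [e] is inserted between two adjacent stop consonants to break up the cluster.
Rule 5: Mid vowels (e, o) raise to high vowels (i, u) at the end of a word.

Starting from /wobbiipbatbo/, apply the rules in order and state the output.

woviipebatebu

Rule 1 (degemination): /bb/ is a geminate; the first /b/ deletes. /wobbiipbatbo/ → wobiipbatbo.
Rule 2 (intervocalic spirantization): /b/ is a stop between vowels /o/ and /i/, so it spirantizes to the fricative [v]. /wobiipbatbo/ → woviipbatbo.
Rule 3 (pre-rhotic lowering): no segment meets the environment; /woviipbatbo/ is unchanged.
Rule 4 (stop-cluster e-epenthesis): /p/ and /b/ form a stop–stop cluster, so [e] is inserted between them. /t/ and /b/ form a stop–stop cluster, so [e] is inserted between them. /woviipbatbo/ → woviipebatebo.
Rule 5 (final vowel raising): /o/ is a mid vowel in word-final position, so it raises to [u]. /woviipebatebo/ → woviipebatebu.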